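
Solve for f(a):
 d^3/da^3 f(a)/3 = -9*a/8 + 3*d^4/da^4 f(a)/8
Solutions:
 f(a) = C1 + C2*a + C3*a^2 + C4*exp(8*a/9) - 9*a^4/64 - 81*a^3/128


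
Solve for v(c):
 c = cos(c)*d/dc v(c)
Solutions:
 v(c) = C1 + Integral(c/cos(c), c)


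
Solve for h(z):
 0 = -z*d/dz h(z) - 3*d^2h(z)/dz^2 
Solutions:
 h(z) = C1 + C2*erf(sqrt(6)*z/6)


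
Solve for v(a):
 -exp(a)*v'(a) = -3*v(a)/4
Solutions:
 v(a) = C1*exp(-3*exp(-a)/4)


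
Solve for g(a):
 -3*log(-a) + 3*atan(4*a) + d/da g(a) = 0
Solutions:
 g(a) = C1 + 3*a*log(-a) - 3*a*atan(4*a) - 3*a + 3*log(16*a^2 + 1)/8


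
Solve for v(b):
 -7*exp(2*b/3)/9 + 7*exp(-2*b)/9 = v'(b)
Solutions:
 v(b) = C1 - 7*exp(2*b/3)/6 - 7*exp(-2*b)/18


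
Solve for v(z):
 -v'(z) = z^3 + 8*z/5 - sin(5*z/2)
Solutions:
 v(z) = C1 - z^4/4 - 4*z^2/5 - 2*cos(5*z/2)/5


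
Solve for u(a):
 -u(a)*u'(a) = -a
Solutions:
 u(a) = -sqrt(C1 + a^2)
 u(a) = sqrt(C1 + a^2)


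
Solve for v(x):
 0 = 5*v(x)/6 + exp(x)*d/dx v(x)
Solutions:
 v(x) = C1*exp(5*exp(-x)/6)


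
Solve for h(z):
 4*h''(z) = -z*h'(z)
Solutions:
 h(z) = C1 + C2*erf(sqrt(2)*z/4)


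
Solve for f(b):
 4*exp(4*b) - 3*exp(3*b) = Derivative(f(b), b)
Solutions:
 f(b) = C1 + exp(4*b) - exp(3*b)


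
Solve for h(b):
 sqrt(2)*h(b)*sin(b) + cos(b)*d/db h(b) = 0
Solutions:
 h(b) = C1*cos(b)^(sqrt(2))


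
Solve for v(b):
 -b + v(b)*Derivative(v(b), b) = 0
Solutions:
 v(b) = -sqrt(C1 + b^2)
 v(b) = sqrt(C1 + b^2)


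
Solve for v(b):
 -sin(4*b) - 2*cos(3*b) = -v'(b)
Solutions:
 v(b) = C1 + 2*sin(3*b)/3 - cos(4*b)/4


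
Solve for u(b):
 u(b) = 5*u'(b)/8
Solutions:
 u(b) = C1*exp(8*b/5)


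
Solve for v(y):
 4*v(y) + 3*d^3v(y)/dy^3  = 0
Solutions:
 v(y) = C3*exp(-6^(2/3)*y/3) + (C1*sin(2^(2/3)*3^(1/6)*y/2) + C2*cos(2^(2/3)*3^(1/6)*y/2))*exp(6^(2/3)*y/6)


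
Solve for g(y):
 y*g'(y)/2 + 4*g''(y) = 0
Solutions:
 g(y) = C1 + C2*erf(y/4)


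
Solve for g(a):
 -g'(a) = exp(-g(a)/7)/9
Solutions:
 g(a) = 7*log(C1 - a/63)


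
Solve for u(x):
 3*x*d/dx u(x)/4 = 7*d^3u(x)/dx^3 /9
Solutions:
 u(x) = C1 + Integral(C2*airyai(3*98^(1/3)*x/14) + C3*airybi(3*98^(1/3)*x/14), x)


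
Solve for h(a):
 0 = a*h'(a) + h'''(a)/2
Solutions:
 h(a) = C1 + Integral(C2*airyai(-2^(1/3)*a) + C3*airybi(-2^(1/3)*a), a)


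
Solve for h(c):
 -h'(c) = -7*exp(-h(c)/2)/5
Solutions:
 h(c) = 2*log(C1 + 7*c/10)


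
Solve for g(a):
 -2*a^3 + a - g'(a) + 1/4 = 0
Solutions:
 g(a) = C1 - a^4/2 + a^2/2 + a/4


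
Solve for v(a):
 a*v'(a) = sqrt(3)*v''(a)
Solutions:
 v(a) = C1 + C2*erfi(sqrt(2)*3^(3/4)*a/6)


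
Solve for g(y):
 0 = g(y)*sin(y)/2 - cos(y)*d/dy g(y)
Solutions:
 g(y) = C1/sqrt(cos(y))


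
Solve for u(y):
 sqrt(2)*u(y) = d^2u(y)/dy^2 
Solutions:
 u(y) = C1*exp(-2^(1/4)*y) + C2*exp(2^(1/4)*y)


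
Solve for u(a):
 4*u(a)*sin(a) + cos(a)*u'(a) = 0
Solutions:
 u(a) = C1*cos(a)^4


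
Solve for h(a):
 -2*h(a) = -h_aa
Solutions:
 h(a) = C1*exp(-sqrt(2)*a) + C2*exp(sqrt(2)*a)


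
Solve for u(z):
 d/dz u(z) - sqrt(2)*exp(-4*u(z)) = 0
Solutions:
 u(z) = log(-I*(C1 + 4*sqrt(2)*z)^(1/4))
 u(z) = log(I*(C1 + 4*sqrt(2)*z)^(1/4))
 u(z) = log(-(C1 + 4*sqrt(2)*z)^(1/4))
 u(z) = log(C1 + 4*sqrt(2)*z)/4


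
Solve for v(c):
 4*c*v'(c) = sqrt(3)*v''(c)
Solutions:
 v(c) = C1 + C2*erfi(sqrt(2)*3^(3/4)*c/3)


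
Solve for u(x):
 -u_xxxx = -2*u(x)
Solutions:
 u(x) = C1*exp(-2^(1/4)*x) + C2*exp(2^(1/4)*x) + C3*sin(2^(1/4)*x) + C4*cos(2^(1/4)*x)


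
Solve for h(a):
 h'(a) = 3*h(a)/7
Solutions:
 h(a) = C1*exp(3*a/7)


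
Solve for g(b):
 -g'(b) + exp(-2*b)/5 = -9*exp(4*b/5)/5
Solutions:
 g(b) = C1 + 9*exp(4*b/5)/4 - exp(-2*b)/10


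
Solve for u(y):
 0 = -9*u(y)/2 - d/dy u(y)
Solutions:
 u(y) = C1*exp(-9*y/2)


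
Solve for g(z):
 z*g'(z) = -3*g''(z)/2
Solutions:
 g(z) = C1 + C2*erf(sqrt(3)*z/3)


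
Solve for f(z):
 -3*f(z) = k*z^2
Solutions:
 f(z) = -k*z^2/3


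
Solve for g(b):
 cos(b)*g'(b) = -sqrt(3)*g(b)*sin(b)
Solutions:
 g(b) = C1*cos(b)^(sqrt(3))


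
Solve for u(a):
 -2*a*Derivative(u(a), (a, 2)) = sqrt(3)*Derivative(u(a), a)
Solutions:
 u(a) = C1 + C2*a^(1 - sqrt(3)/2)


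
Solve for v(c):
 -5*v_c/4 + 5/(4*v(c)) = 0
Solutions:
 v(c) = -sqrt(C1 + 2*c)
 v(c) = sqrt(C1 + 2*c)


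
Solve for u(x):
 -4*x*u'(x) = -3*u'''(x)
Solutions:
 u(x) = C1 + Integral(C2*airyai(6^(2/3)*x/3) + C3*airybi(6^(2/3)*x/3), x)


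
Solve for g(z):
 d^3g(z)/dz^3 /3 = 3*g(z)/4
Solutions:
 g(z) = C3*exp(2^(1/3)*3^(2/3)*z/2) + (C1*sin(3*2^(1/3)*3^(1/6)*z/4) + C2*cos(3*2^(1/3)*3^(1/6)*z/4))*exp(-2^(1/3)*3^(2/3)*z/4)


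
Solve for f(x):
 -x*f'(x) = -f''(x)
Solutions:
 f(x) = C1 + C2*erfi(sqrt(2)*x/2)


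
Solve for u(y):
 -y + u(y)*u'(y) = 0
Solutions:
 u(y) = -sqrt(C1 + y^2)
 u(y) = sqrt(C1 + y^2)


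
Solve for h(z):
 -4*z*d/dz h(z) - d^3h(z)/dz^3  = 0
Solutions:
 h(z) = C1 + Integral(C2*airyai(-2^(2/3)*z) + C3*airybi(-2^(2/3)*z), z)


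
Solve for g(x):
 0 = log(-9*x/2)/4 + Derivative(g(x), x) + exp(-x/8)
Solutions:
 g(x) = C1 - x*log(-x)/4 + x*(-2*log(3) + log(2) + 1)/4 + 8*exp(-x/8)


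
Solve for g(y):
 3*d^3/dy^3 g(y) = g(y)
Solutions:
 g(y) = C3*exp(3^(2/3)*y/3) + (C1*sin(3^(1/6)*y/2) + C2*cos(3^(1/6)*y/2))*exp(-3^(2/3)*y/6)


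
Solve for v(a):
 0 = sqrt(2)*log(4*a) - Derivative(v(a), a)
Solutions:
 v(a) = C1 + sqrt(2)*a*log(a) - sqrt(2)*a + 2*sqrt(2)*a*log(2)


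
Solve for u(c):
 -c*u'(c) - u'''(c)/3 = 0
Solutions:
 u(c) = C1 + Integral(C2*airyai(-3^(1/3)*c) + C3*airybi(-3^(1/3)*c), c)


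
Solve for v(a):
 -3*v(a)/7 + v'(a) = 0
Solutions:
 v(a) = C1*exp(3*a/7)


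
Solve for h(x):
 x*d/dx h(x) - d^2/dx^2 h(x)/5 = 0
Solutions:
 h(x) = C1 + C2*erfi(sqrt(10)*x/2)


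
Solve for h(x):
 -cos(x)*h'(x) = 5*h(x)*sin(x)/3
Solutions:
 h(x) = C1*cos(x)^(5/3)


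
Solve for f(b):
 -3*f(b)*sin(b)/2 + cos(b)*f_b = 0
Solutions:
 f(b) = C1/cos(b)^(3/2)


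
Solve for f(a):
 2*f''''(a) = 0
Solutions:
 f(a) = C1 + C2*a + C3*a^2 + C4*a^3


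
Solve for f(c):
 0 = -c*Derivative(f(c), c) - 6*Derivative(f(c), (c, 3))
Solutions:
 f(c) = C1 + Integral(C2*airyai(-6^(2/3)*c/6) + C3*airybi(-6^(2/3)*c/6), c)


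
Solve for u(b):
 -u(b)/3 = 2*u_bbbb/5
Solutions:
 u(b) = (C1*sin(10^(1/4)*3^(3/4)*b/6) + C2*cos(10^(1/4)*3^(3/4)*b/6))*exp(-10^(1/4)*3^(3/4)*b/6) + (C3*sin(10^(1/4)*3^(3/4)*b/6) + C4*cos(10^(1/4)*3^(3/4)*b/6))*exp(10^(1/4)*3^(3/4)*b/6)


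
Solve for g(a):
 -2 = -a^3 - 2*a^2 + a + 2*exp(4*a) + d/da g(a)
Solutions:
 g(a) = C1 + a^4/4 + 2*a^3/3 - a^2/2 - 2*a - exp(4*a)/2


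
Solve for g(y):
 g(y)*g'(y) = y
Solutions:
 g(y) = -sqrt(C1 + y^2)
 g(y) = sqrt(C1 + y^2)


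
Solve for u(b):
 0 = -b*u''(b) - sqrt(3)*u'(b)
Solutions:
 u(b) = C1 + C2*b^(1 - sqrt(3))


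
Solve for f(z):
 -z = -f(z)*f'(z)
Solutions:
 f(z) = -sqrt(C1 + z^2)
 f(z) = sqrt(C1 + z^2)


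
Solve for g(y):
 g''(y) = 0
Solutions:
 g(y) = C1 + C2*y


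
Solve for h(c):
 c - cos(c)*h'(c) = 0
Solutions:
 h(c) = C1 + Integral(c/cos(c), c)


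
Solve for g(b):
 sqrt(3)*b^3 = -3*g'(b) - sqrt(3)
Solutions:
 g(b) = C1 - sqrt(3)*b^4/12 - sqrt(3)*b/3


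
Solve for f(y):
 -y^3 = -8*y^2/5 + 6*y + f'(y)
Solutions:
 f(y) = C1 - y^4/4 + 8*y^3/15 - 3*y^2


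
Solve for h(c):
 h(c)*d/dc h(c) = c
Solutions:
 h(c) = -sqrt(C1 + c^2)
 h(c) = sqrt(C1 + c^2)


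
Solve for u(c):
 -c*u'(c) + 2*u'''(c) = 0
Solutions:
 u(c) = C1 + Integral(C2*airyai(2^(2/3)*c/2) + C3*airybi(2^(2/3)*c/2), c)


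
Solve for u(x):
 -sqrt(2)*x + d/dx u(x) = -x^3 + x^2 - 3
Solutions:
 u(x) = C1 - x^4/4 + x^3/3 + sqrt(2)*x^2/2 - 3*x


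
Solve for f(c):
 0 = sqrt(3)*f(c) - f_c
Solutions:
 f(c) = C1*exp(sqrt(3)*c)


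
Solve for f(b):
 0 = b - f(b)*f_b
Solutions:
 f(b) = -sqrt(C1 + b^2)
 f(b) = sqrt(C1 + b^2)


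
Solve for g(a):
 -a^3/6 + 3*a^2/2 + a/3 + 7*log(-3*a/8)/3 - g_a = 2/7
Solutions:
 g(a) = C1 - a^4/24 + a^3/2 + a^2/6 + 7*a*log(-a)/3 + a*(-7*log(2) - 55/21 + 7*log(3)/3)


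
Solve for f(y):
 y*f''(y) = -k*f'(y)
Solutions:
 f(y) = C1 + y^(1 - re(k))*(C2*sin(log(y)*Abs(im(k))) + C3*cos(log(y)*im(k)))


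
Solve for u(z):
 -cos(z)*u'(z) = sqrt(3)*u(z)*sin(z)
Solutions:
 u(z) = C1*cos(z)^(sqrt(3))


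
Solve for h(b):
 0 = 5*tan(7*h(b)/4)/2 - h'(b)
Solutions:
 h(b) = -4*asin(C1*exp(35*b/8))/7 + 4*pi/7
 h(b) = 4*asin(C1*exp(35*b/8))/7


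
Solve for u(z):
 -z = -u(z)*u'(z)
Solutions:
 u(z) = -sqrt(C1 + z^2)
 u(z) = sqrt(C1 + z^2)


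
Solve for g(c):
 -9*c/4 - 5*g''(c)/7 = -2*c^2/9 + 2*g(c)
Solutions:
 g(c) = C1*sin(sqrt(70)*c/5) + C2*cos(sqrt(70)*c/5) + c^2/9 - 9*c/8 - 5/63


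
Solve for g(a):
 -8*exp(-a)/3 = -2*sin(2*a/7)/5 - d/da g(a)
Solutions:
 g(a) = C1 + 7*cos(2*a/7)/5 - 8*exp(-a)/3


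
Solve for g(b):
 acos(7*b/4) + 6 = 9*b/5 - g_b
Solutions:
 g(b) = C1 + 9*b^2/10 - b*acos(7*b/4) - 6*b + sqrt(16 - 49*b^2)/7


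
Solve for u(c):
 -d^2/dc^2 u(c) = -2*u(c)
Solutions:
 u(c) = C1*exp(-sqrt(2)*c) + C2*exp(sqrt(2)*c)


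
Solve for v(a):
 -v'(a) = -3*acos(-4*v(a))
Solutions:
 Integral(1/acos(-4*_y), (_y, v(a))) = C1 + 3*a


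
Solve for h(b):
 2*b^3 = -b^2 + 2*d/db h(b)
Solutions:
 h(b) = C1 + b^4/4 + b^3/6


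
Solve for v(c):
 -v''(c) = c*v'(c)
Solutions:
 v(c) = C1 + C2*erf(sqrt(2)*c/2)


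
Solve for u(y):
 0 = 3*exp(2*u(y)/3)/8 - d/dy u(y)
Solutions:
 u(y) = 3*log(-sqrt(-1/(C1 + 3*y))) + 3*log(3)/2 + 3*log(2)
 u(y) = 3*log(-1/(C1 + 3*y))/2 + 3*log(3)/2 + 3*log(2)


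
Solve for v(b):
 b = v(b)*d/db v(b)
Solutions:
 v(b) = -sqrt(C1 + b^2)
 v(b) = sqrt(C1 + b^2)


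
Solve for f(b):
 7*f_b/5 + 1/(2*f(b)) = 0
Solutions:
 f(b) = -sqrt(C1 - 35*b)/7
 f(b) = sqrt(C1 - 35*b)/7


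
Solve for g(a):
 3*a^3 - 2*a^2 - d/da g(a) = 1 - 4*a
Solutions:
 g(a) = C1 + 3*a^4/4 - 2*a^3/3 + 2*a^2 - a


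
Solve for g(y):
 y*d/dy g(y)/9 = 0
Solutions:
 g(y) = C1


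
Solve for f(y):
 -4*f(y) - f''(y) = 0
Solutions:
 f(y) = C1*sin(2*y) + C2*cos(2*y)


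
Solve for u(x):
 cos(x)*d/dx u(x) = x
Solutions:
 u(x) = C1 + Integral(x/cos(x), x)


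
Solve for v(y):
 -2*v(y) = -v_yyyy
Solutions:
 v(y) = C1*exp(-2^(1/4)*y) + C2*exp(2^(1/4)*y) + C3*sin(2^(1/4)*y) + C4*cos(2^(1/4)*y)


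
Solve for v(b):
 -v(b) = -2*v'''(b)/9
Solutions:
 v(b) = C3*exp(6^(2/3)*b/2) + (C1*sin(3*2^(2/3)*3^(1/6)*b/4) + C2*cos(3*2^(2/3)*3^(1/6)*b/4))*exp(-6^(2/3)*b/4)


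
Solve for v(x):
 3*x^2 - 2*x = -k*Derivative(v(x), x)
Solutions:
 v(x) = C1 - x^3/k + x^2/k


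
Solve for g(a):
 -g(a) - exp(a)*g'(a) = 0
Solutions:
 g(a) = C1*exp(exp(-a))


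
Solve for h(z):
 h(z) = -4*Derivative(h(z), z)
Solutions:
 h(z) = C1*exp(-z/4)


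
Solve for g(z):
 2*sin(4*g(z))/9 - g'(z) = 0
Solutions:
 -2*z/9 + log(cos(4*g(z)) - 1)/8 - log(cos(4*g(z)) + 1)/8 = C1


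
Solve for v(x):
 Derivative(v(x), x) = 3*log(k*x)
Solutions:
 v(x) = C1 + 3*x*log(k*x) - 3*x


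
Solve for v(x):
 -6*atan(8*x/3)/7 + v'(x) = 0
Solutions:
 v(x) = C1 + 6*x*atan(8*x/3)/7 - 9*log(64*x^2 + 9)/56


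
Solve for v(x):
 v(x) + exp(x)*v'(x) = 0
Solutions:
 v(x) = C1*exp(exp(-x))


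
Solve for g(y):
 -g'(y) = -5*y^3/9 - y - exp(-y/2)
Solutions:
 g(y) = C1 + 5*y^4/36 + y^2/2 - 2*exp(-y/2)


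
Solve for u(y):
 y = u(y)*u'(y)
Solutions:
 u(y) = -sqrt(C1 + y^2)
 u(y) = sqrt(C1 + y^2)


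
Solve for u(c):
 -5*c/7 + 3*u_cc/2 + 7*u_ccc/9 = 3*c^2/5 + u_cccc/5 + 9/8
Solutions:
 u(c) = C1 + C2*c + C3*exp(c*(35 - sqrt(3655))/18) + C4*exp(c*(35 + sqrt(3655))/18) + c^4/30 + 29*c^3/2835 + 60131*c^2/145800


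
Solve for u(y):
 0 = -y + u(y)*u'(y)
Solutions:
 u(y) = -sqrt(C1 + y^2)
 u(y) = sqrt(C1 + y^2)


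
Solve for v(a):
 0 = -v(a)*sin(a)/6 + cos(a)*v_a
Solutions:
 v(a) = C1/cos(a)^(1/6)


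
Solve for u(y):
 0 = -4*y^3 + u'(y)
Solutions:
 u(y) = C1 + y^4


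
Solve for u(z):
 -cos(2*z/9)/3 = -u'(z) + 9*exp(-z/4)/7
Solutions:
 u(z) = C1 + 3*sin(2*z/9)/2 - 36*exp(-z/4)/7


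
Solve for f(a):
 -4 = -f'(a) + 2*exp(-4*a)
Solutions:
 f(a) = C1 + 4*a - exp(-4*a)/2


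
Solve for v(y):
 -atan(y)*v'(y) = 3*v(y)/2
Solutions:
 v(y) = C1*exp(-3*Integral(1/atan(y), y)/2)


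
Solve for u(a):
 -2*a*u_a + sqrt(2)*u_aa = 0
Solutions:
 u(a) = C1 + C2*erfi(2^(3/4)*a/2)


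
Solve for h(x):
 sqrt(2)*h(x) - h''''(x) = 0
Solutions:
 h(x) = C1*exp(-2^(1/8)*x) + C2*exp(2^(1/8)*x) + C3*sin(2^(1/8)*x) + C4*cos(2^(1/8)*x)


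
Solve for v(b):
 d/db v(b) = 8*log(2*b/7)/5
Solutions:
 v(b) = C1 + 8*b*log(b)/5 - 8*b*log(7)/5 - 8*b/5 + 8*b*log(2)/5


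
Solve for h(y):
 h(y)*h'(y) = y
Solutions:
 h(y) = -sqrt(C1 + y^2)
 h(y) = sqrt(C1 + y^2)


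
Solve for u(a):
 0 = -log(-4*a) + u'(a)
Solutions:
 u(a) = C1 + a*log(-a) + a*(-1 + 2*log(2))


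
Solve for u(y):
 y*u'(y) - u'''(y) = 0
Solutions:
 u(y) = C1 + Integral(C2*airyai(y) + C3*airybi(y), y)


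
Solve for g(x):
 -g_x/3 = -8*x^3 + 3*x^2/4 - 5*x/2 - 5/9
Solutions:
 g(x) = C1 + 6*x^4 - 3*x^3/4 + 15*x^2/4 + 5*x/3


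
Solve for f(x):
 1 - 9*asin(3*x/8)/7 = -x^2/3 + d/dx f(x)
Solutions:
 f(x) = C1 + x^3/9 - 9*x*asin(3*x/8)/7 + x - 3*sqrt(64 - 9*x^2)/7


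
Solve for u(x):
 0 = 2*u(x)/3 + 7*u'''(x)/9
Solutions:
 u(x) = C3*exp(-6^(1/3)*7^(2/3)*x/7) + (C1*sin(2^(1/3)*3^(5/6)*7^(2/3)*x/14) + C2*cos(2^(1/3)*3^(5/6)*7^(2/3)*x/14))*exp(6^(1/3)*7^(2/3)*x/14)


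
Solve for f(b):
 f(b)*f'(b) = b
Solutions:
 f(b) = -sqrt(C1 + b^2)
 f(b) = sqrt(C1 + b^2)


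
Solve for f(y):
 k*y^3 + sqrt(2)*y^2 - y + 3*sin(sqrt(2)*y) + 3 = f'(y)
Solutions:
 f(y) = C1 + k*y^4/4 + sqrt(2)*y^3/3 - y^2/2 + 3*y - 3*sqrt(2)*cos(sqrt(2)*y)/2


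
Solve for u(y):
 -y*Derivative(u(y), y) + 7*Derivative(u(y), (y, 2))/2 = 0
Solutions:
 u(y) = C1 + C2*erfi(sqrt(7)*y/7)


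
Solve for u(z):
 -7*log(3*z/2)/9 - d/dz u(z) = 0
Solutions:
 u(z) = C1 - 7*z*log(z)/9 - 7*z*log(3)/9 + 7*z*log(2)/9 + 7*z/9


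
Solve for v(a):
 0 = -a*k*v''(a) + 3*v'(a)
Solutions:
 v(a) = C1 + a^(((re(k) + 3)*re(k) + im(k)^2)/(re(k)^2 + im(k)^2))*(C2*sin(3*log(a)*Abs(im(k))/(re(k)^2 + im(k)^2)) + C3*cos(3*log(a)*im(k)/(re(k)^2 + im(k)^2)))


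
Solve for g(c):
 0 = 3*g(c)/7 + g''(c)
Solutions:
 g(c) = C1*sin(sqrt(21)*c/7) + C2*cos(sqrt(21)*c/7)


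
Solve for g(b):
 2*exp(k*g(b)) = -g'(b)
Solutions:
 g(b) = Piecewise((log(1/(C1*k + 2*b*k))/k, Ne(k, 0)), (nan, True))
 g(b) = Piecewise((C1 - 2*b, Eq(k, 0)), (nan, True))


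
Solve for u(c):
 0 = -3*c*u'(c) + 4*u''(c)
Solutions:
 u(c) = C1 + C2*erfi(sqrt(6)*c/4)


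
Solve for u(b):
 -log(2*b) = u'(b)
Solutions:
 u(b) = C1 - b*log(b) - b*log(2) + b


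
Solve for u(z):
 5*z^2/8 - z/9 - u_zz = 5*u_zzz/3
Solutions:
 u(z) = C1 + C2*z + C3*exp(-3*z/5) + 5*z^4/96 - 79*z^3/216 + 395*z^2/216


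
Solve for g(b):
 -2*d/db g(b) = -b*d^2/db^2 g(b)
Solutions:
 g(b) = C1 + C2*b^3


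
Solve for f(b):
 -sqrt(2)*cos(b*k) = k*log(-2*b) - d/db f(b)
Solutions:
 f(b) = C1 + b*k*(log(-b) - 1) + b*k*log(2) + sqrt(2)*Piecewise((sin(b*k)/k, Ne(k, 0)), (b, True))


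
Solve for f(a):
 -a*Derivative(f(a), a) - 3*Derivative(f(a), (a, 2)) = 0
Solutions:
 f(a) = C1 + C2*erf(sqrt(6)*a/6)


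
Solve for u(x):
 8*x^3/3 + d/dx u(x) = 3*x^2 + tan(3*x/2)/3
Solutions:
 u(x) = C1 - 2*x^4/3 + x^3 - 2*log(cos(3*x/2))/9


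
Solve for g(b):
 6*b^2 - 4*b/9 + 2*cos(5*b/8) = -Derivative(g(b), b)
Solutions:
 g(b) = C1 - 2*b^3 + 2*b^2/9 - 16*sin(5*b/8)/5


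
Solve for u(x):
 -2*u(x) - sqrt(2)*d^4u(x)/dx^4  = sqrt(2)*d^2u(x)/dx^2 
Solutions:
 u(x) = (C1*sin(2^(1/8)*x*cos(atan(sqrt(-1 + 4*sqrt(2)))/2)) + C2*cos(2^(1/8)*x*cos(atan(sqrt(-1 + 4*sqrt(2)))/2)))*exp(-2^(1/8)*x*sin(atan(sqrt(-1 + 4*sqrt(2)))/2)) + (C3*sin(2^(1/8)*x*cos(atan(sqrt(-1 + 4*sqrt(2)))/2)) + C4*cos(2^(1/8)*x*cos(atan(sqrt(-1 + 4*sqrt(2)))/2)))*exp(2^(1/8)*x*sin(atan(sqrt(-1 + 4*sqrt(2)))/2))


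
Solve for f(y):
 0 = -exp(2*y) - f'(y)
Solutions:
 f(y) = C1 - exp(2*y)/2


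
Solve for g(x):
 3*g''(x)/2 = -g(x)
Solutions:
 g(x) = C1*sin(sqrt(6)*x/3) + C2*cos(sqrt(6)*x/3)


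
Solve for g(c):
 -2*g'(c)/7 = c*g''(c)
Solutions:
 g(c) = C1 + C2*c^(5/7)


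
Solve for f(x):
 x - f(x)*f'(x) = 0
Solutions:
 f(x) = -sqrt(C1 + x^2)
 f(x) = sqrt(C1 + x^2)


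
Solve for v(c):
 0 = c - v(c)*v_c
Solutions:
 v(c) = -sqrt(C1 + c^2)
 v(c) = sqrt(C1 + c^2)


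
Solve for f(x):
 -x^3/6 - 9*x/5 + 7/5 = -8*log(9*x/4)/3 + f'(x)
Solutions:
 f(x) = C1 - x^4/24 - 9*x^2/10 + 8*x*log(x)/3 - 16*x*log(2)/3 - 19*x/15 + 16*x*log(3)/3


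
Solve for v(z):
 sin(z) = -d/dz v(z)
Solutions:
 v(z) = C1 + cos(z)


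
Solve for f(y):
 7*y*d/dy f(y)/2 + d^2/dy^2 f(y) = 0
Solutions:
 f(y) = C1 + C2*erf(sqrt(7)*y/2)


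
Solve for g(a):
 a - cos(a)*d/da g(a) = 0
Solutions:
 g(a) = C1 + Integral(a/cos(a), a)


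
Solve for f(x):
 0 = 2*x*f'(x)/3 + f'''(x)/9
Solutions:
 f(x) = C1 + Integral(C2*airyai(-6^(1/3)*x) + C3*airybi(-6^(1/3)*x), x)


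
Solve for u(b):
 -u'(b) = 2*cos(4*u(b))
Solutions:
 u(b) = -asin((C1 + exp(16*b))/(C1 - exp(16*b)))/4 + pi/4
 u(b) = asin((C1 + exp(16*b))/(C1 - exp(16*b)))/4


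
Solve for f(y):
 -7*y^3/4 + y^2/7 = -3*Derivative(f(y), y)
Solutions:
 f(y) = C1 + 7*y^4/48 - y^3/63


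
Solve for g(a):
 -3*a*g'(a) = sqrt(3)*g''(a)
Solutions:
 g(a) = C1 + C2*erf(sqrt(2)*3^(1/4)*a/2)


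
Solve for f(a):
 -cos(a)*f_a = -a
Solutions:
 f(a) = C1 + Integral(a/cos(a), a)


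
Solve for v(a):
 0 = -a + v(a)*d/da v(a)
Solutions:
 v(a) = -sqrt(C1 + a^2)
 v(a) = sqrt(C1 + a^2)


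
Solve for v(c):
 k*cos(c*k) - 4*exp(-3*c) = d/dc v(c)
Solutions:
 v(c) = C1 + sin(c*k) + 4*exp(-3*c)/3


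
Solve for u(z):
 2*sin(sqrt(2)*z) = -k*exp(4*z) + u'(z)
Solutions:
 u(z) = C1 + k*exp(4*z)/4 - sqrt(2)*cos(sqrt(2)*z)


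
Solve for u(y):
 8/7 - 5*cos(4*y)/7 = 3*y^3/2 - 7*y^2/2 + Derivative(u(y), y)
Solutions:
 u(y) = C1 - 3*y^4/8 + 7*y^3/6 + 8*y/7 - 5*sin(4*y)/28


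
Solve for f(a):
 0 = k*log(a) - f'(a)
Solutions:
 f(a) = C1 + a*k*log(a) - a*k


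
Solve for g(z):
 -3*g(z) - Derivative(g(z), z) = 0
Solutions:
 g(z) = C1*exp(-3*z)


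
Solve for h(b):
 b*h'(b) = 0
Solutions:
 h(b) = C1


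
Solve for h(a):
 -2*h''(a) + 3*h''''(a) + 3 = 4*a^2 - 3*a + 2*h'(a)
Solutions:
 h(a) = C1 + C2*exp(-a*(2/(sqrt(73) + 9)^(1/3) + (sqrt(73) + 9)^(1/3))/6)*sin(sqrt(3)*a*(-(sqrt(73) + 9)^(1/3) + 2/(sqrt(73) + 9)^(1/3))/6) + C3*exp(-a*(2/(sqrt(73) + 9)^(1/3) + (sqrt(73) + 9)^(1/3))/6)*cos(sqrt(3)*a*(-(sqrt(73) + 9)^(1/3) + 2/(sqrt(73) + 9)^(1/3))/6) + C4*exp(a*(2/(sqrt(73) + 9)^(1/3) + (sqrt(73) + 9)^(1/3))/3) - 2*a^3/3 + 11*a^2/4 - 4*a


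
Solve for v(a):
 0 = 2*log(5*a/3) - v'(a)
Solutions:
 v(a) = C1 + 2*a*log(a) - 2*a + a*log(25/9)


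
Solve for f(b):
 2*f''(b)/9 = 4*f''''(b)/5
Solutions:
 f(b) = C1 + C2*b + C3*exp(-sqrt(10)*b/6) + C4*exp(sqrt(10)*b/6)


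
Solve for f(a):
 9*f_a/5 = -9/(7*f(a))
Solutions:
 f(a) = -sqrt(C1 - 70*a)/7
 f(a) = sqrt(C1 - 70*a)/7


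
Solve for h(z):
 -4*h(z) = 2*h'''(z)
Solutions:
 h(z) = C3*exp(-2^(1/3)*z) + (C1*sin(2^(1/3)*sqrt(3)*z/2) + C2*cos(2^(1/3)*sqrt(3)*z/2))*exp(2^(1/3)*z/2)


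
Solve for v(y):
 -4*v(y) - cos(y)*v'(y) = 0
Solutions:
 v(y) = C1*(sin(y)^2 - 2*sin(y) + 1)/(sin(y)^2 + 2*sin(y) + 1)


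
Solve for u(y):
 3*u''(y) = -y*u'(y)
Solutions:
 u(y) = C1 + C2*erf(sqrt(6)*y/6)


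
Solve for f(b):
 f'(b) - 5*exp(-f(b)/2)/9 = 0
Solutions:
 f(b) = 2*log(C1 + 5*b/18)


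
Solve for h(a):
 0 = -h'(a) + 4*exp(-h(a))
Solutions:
 h(a) = log(C1 + 4*a)


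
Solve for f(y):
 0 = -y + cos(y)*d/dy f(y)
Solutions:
 f(y) = C1 + Integral(y/cos(y), y)


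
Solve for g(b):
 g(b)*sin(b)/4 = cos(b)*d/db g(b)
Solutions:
 g(b) = C1/cos(b)^(1/4)


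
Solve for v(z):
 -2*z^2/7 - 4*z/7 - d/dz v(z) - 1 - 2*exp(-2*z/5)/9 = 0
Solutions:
 v(z) = C1 - 2*z^3/21 - 2*z^2/7 - z + 5*exp(-2*z/5)/9


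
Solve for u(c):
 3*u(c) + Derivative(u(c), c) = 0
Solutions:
 u(c) = C1*exp(-3*c)


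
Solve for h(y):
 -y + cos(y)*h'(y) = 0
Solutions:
 h(y) = C1 + Integral(y/cos(y), y)


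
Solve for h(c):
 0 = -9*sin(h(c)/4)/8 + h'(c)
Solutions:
 -9*c/8 + 2*log(cos(h(c)/4) - 1) - 2*log(cos(h(c)/4) + 1) = C1


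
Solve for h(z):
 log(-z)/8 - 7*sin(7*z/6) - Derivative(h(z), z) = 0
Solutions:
 h(z) = C1 + z*log(-z)/8 - z/8 + 6*cos(7*z/6)


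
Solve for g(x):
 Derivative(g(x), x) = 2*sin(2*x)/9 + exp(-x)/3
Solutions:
 g(x) = C1 - cos(2*x)/9 - exp(-x)/3


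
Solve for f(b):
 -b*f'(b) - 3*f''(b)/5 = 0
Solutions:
 f(b) = C1 + C2*erf(sqrt(30)*b/6)


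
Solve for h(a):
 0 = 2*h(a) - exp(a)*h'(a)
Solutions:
 h(a) = C1*exp(-2*exp(-a))


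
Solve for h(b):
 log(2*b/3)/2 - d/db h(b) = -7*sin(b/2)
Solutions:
 h(b) = C1 + b*log(b)/2 - b*log(3) - b/2 + b*log(6)/2 - 14*cos(b/2)


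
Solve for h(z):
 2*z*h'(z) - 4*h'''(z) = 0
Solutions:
 h(z) = C1 + Integral(C2*airyai(2^(2/3)*z/2) + C3*airybi(2^(2/3)*z/2), z)


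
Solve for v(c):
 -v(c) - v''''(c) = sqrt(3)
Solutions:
 v(c) = (C1*sin(sqrt(2)*c/2) + C2*cos(sqrt(2)*c/2))*exp(-sqrt(2)*c/2) + (C3*sin(sqrt(2)*c/2) + C4*cos(sqrt(2)*c/2))*exp(sqrt(2)*c/2) - sqrt(3)


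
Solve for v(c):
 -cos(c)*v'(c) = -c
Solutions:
 v(c) = C1 + Integral(c/cos(c), c)


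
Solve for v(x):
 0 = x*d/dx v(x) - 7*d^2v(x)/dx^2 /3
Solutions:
 v(x) = C1 + C2*erfi(sqrt(42)*x/14)


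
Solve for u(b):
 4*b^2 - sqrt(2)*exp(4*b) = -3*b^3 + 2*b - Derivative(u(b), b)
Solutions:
 u(b) = C1 - 3*b^4/4 - 4*b^3/3 + b^2 + sqrt(2)*exp(4*b)/4


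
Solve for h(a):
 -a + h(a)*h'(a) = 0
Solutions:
 h(a) = -sqrt(C1 + a^2)
 h(a) = sqrt(C1 + a^2)


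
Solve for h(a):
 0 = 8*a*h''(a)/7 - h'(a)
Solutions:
 h(a) = C1 + C2*a^(15/8)


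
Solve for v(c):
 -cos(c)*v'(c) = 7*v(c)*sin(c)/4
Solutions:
 v(c) = C1*cos(c)^(7/4)


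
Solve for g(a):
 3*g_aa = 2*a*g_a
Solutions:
 g(a) = C1 + C2*erfi(sqrt(3)*a/3)


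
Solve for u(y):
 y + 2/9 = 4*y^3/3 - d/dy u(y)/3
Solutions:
 u(y) = C1 + y^4 - 3*y^2/2 - 2*y/3


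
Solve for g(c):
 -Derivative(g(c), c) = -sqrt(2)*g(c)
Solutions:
 g(c) = C1*exp(sqrt(2)*c)


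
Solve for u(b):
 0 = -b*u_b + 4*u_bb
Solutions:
 u(b) = C1 + C2*erfi(sqrt(2)*b/4)


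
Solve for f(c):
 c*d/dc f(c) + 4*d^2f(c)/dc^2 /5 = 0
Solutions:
 f(c) = C1 + C2*erf(sqrt(10)*c/4)


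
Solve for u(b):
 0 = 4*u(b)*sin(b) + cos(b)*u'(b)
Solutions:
 u(b) = C1*cos(b)^4


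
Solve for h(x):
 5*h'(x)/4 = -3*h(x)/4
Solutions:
 h(x) = C1*exp(-3*x/5)


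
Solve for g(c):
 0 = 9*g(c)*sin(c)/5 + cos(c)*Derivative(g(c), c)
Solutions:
 g(c) = C1*cos(c)^(9/5)


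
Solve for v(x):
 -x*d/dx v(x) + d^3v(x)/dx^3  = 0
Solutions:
 v(x) = C1 + Integral(C2*airyai(x) + C3*airybi(x), x)


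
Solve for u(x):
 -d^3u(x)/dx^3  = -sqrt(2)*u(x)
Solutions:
 u(x) = C3*exp(2^(1/6)*x) + (C1*sin(2^(1/6)*sqrt(3)*x/2) + C2*cos(2^(1/6)*sqrt(3)*x/2))*exp(-2^(1/6)*x/2)


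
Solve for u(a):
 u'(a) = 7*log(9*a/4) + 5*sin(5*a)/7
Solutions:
 u(a) = C1 + 7*a*log(a) - 14*a*log(2) - 7*a + 14*a*log(3) - cos(5*a)/7


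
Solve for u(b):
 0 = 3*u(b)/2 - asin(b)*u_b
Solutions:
 u(b) = C1*exp(3*Integral(1/asin(b), b)/2)


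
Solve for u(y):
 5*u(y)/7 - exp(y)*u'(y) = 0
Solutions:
 u(y) = C1*exp(-5*exp(-y)/7)


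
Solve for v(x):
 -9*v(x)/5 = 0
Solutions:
 v(x) = 0


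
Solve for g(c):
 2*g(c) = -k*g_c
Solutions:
 g(c) = C1*exp(-2*c/k)


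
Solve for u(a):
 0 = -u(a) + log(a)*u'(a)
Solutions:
 u(a) = C1*exp(li(a))


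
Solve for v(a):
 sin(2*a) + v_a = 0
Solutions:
 v(a) = C1 + cos(2*a)/2


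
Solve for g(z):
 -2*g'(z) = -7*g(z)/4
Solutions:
 g(z) = C1*exp(7*z/8)


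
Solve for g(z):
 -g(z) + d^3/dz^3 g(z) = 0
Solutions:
 g(z) = C3*exp(z) + (C1*sin(sqrt(3)*z/2) + C2*cos(sqrt(3)*z/2))*exp(-z/2)


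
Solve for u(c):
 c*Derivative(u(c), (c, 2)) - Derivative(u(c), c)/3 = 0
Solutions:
 u(c) = C1 + C2*c^(4/3)


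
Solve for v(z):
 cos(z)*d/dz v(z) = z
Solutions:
 v(z) = C1 + Integral(z/cos(z), z)


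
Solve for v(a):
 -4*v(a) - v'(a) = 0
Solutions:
 v(a) = C1*exp(-4*a)


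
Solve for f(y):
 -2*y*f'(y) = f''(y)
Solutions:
 f(y) = C1 + C2*erf(y)


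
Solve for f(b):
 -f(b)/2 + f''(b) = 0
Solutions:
 f(b) = C1*exp(-sqrt(2)*b/2) + C2*exp(sqrt(2)*b/2)


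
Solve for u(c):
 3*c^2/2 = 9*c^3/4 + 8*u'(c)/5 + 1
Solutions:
 u(c) = C1 - 45*c^4/128 + 5*c^3/16 - 5*c/8


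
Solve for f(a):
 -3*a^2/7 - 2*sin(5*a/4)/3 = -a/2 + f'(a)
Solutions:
 f(a) = C1 - a^3/7 + a^2/4 + 8*cos(5*a/4)/15


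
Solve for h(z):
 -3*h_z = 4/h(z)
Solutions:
 h(z) = -sqrt(C1 - 24*z)/3
 h(z) = sqrt(C1 - 24*z)/3


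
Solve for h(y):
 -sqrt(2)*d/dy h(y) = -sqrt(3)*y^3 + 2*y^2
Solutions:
 h(y) = C1 + sqrt(6)*y^4/8 - sqrt(2)*y^3/3


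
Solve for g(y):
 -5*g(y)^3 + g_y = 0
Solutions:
 g(y) = -sqrt(2)*sqrt(-1/(C1 + 5*y))/2
 g(y) = sqrt(2)*sqrt(-1/(C1 + 5*y))/2


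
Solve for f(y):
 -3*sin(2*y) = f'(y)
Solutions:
 f(y) = C1 + 3*cos(2*y)/2


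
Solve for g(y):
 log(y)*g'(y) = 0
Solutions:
 g(y) = C1


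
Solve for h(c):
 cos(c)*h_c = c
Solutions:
 h(c) = C1 + Integral(c/cos(c), c)


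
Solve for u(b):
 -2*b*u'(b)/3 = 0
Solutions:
 u(b) = C1


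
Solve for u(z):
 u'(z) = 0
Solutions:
 u(z) = C1


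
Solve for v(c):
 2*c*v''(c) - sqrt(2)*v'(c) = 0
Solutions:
 v(c) = C1 + C2*c^(sqrt(2)/2 + 1)


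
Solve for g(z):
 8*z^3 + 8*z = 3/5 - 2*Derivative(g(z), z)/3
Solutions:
 g(z) = C1 - 3*z^4 - 6*z^2 + 9*z/10


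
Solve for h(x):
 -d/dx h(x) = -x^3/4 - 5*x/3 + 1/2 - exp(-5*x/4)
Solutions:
 h(x) = C1 + x^4/16 + 5*x^2/6 - x/2 - 4*exp(-5*x/4)/5


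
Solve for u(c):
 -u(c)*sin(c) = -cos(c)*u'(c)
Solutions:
 u(c) = C1/cos(c)


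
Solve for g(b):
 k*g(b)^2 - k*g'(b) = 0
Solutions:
 g(b) = -1/(C1 + b)


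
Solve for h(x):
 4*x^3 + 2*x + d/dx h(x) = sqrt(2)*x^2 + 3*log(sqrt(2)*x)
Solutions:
 h(x) = C1 - x^4 + sqrt(2)*x^3/3 - x^2 + 3*x*log(x) - 3*x + 3*x*log(2)/2


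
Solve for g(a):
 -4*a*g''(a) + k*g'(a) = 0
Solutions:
 g(a) = C1 + a^(re(k)/4 + 1)*(C2*sin(log(a)*Abs(im(k))/4) + C3*cos(log(a)*im(k)/4))


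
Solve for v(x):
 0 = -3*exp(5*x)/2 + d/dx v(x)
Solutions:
 v(x) = C1 + 3*exp(5*x)/10


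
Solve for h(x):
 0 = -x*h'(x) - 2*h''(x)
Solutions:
 h(x) = C1 + C2*erf(x/2)


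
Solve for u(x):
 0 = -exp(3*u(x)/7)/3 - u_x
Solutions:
 u(x) = 7*log(1/(C1 + x))/3 + 7*log(7)/3
 u(x) = 7*log(7^(1/3)*(-1 - sqrt(3)*I)*(1/(C1 + x))^(1/3)/2)
 u(x) = 7*log(7^(1/3)*(-1 + sqrt(3)*I)*(1/(C1 + x))^(1/3)/2)


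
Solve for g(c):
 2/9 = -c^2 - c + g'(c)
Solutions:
 g(c) = C1 + c^3/3 + c^2/2 + 2*c/9


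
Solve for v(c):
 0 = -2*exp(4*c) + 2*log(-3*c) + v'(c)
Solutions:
 v(c) = C1 - 2*c*log(-c) + 2*c*(1 - log(3)) + exp(4*c)/2


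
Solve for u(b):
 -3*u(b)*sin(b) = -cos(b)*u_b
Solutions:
 u(b) = C1/cos(b)^3


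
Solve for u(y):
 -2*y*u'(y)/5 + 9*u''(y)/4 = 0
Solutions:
 u(y) = C1 + C2*erfi(2*sqrt(5)*y/15)


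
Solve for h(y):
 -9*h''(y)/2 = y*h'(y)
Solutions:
 h(y) = C1 + C2*erf(y/3)


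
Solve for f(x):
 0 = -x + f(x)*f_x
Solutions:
 f(x) = -sqrt(C1 + x^2)
 f(x) = sqrt(C1 + x^2)


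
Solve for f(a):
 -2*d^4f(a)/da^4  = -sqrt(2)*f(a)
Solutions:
 f(a) = C1*exp(-2^(7/8)*a/2) + C2*exp(2^(7/8)*a/2) + C3*sin(2^(7/8)*a/2) + C4*cos(2^(7/8)*a/2)


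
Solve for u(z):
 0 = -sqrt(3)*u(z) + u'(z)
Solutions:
 u(z) = C1*exp(sqrt(3)*z)


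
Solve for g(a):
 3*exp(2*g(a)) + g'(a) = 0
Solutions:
 g(a) = log(-sqrt(-1/(C1 - 3*a))) - log(2)/2
 g(a) = log(-1/(C1 - 3*a))/2 - log(2)/2


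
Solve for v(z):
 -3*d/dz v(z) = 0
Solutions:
 v(z) = C1


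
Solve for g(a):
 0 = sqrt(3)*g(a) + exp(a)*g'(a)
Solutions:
 g(a) = C1*exp(sqrt(3)*exp(-a))


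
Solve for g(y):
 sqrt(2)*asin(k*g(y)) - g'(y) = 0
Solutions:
 Integral(1/asin(_y*k), (_y, g(y))) = C1 + sqrt(2)*y


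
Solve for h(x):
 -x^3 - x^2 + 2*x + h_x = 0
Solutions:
 h(x) = C1 + x^4/4 + x^3/3 - x^2


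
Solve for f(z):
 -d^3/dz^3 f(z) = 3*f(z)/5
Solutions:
 f(z) = C3*exp(-3^(1/3)*5^(2/3)*z/5) + (C1*sin(3^(5/6)*5^(2/3)*z/10) + C2*cos(3^(5/6)*5^(2/3)*z/10))*exp(3^(1/3)*5^(2/3)*z/10)


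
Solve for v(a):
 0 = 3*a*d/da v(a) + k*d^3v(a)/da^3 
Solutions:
 v(a) = C1 + Integral(C2*airyai(3^(1/3)*a*(-1/k)^(1/3)) + C3*airybi(3^(1/3)*a*(-1/k)^(1/3)), a)


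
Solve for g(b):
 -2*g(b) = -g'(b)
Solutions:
 g(b) = C1*exp(2*b)


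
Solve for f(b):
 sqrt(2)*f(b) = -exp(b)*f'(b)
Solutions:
 f(b) = C1*exp(sqrt(2)*exp(-b))


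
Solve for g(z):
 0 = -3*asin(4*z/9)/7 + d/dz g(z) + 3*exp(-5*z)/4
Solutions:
 g(z) = C1 + 3*z*asin(4*z/9)/7 + 3*sqrt(81 - 16*z^2)/28 + 3*exp(-5*z)/20


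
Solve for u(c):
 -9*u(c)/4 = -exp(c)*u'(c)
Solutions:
 u(c) = C1*exp(-9*exp(-c)/4)


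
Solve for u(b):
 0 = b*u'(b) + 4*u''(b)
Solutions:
 u(b) = C1 + C2*erf(sqrt(2)*b/4)


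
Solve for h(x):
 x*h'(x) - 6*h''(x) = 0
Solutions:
 h(x) = C1 + C2*erfi(sqrt(3)*x/6)


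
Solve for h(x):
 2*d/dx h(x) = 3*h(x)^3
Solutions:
 h(x) = -sqrt(-1/(C1 + 3*x))
 h(x) = sqrt(-1/(C1 + 3*x))


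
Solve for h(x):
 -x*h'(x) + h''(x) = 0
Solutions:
 h(x) = C1 + C2*erfi(sqrt(2)*x/2)


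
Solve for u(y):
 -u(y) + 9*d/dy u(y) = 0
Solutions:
 u(y) = C1*exp(y/9)


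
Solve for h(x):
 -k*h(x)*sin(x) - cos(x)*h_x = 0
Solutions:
 h(x) = C1*exp(k*log(cos(x)))


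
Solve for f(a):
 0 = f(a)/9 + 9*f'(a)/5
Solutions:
 f(a) = C1*exp(-5*a/81)


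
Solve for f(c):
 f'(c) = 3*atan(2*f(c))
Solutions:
 Integral(1/atan(2*_y), (_y, f(c))) = C1 + 3*c


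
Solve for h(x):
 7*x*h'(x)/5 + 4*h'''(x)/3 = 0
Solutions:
 h(x) = C1 + Integral(C2*airyai(-1050^(1/3)*x/10) + C3*airybi(-1050^(1/3)*x/10), x)


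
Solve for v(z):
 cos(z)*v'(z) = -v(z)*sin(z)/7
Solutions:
 v(z) = C1*cos(z)^(1/7)


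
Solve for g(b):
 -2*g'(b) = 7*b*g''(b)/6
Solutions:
 g(b) = C1 + C2/b^(5/7)


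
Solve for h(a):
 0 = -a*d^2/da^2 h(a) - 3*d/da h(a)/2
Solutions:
 h(a) = C1 + C2/sqrt(a)


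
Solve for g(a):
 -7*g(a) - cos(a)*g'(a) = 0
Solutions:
 g(a) = C1*sqrt(sin(a) - 1)*(sin(a)^3 - 3*sin(a)^2 + 3*sin(a) - 1)/(sqrt(sin(a) + 1)*(sin(a)^3 + 3*sin(a)^2 + 3*sin(a) + 1))


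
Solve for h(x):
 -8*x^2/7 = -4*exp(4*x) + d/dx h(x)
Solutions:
 h(x) = C1 - 8*x^3/21 + exp(4*x)


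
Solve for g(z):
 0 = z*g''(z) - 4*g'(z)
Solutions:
 g(z) = C1 + C2*z^5


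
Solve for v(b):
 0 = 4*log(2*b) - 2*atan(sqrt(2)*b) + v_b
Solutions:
 v(b) = C1 - 4*b*log(b) + 2*b*atan(sqrt(2)*b) - 4*b*log(2) + 4*b - sqrt(2)*log(2*b^2 + 1)/2


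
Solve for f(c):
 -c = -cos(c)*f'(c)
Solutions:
 f(c) = C1 + Integral(c/cos(c), c)


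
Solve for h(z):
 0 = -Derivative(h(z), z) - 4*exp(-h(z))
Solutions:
 h(z) = log(C1 - 4*z)


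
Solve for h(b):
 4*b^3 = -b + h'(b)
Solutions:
 h(b) = C1 + b^4 + b^2/2


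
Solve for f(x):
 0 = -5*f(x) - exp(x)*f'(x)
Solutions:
 f(x) = C1*exp(5*exp(-x))


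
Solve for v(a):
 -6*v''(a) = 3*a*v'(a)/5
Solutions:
 v(a) = C1 + C2*erf(sqrt(5)*a/10)


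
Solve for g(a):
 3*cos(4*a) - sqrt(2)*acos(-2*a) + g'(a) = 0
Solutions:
 g(a) = C1 + sqrt(2)*(a*acos(-2*a) + sqrt(1 - 4*a^2)/2) - 3*sin(4*a)/4


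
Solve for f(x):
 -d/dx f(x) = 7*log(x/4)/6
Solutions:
 f(x) = C1 - 7*x*log(x)/6 + 7*x/6 + 7*x*log(2)/3


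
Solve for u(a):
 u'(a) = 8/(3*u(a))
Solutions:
 u(a) = -sqrt(C1 + 48*a)/3
 u(a) = sqrt(C1 + 48*a)/3


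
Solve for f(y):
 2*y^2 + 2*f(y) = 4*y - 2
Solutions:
 f(y) = -y^2 + 2*y - 1


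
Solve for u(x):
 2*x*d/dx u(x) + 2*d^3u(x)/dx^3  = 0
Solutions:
 u(x) = C1 + Integral(C2*airyai(-x) + C3*airybi(-x), x)


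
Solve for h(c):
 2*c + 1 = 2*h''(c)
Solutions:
 h(c) = C1 + C2*c + c^3/6 + c^2/4


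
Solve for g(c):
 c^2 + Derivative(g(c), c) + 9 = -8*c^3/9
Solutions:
 g(c) = C1 - 2*c^4/9 - c^3/3 - 9*c


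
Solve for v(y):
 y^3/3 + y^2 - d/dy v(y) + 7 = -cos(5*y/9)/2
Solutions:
 v(y) = C1 + y^4/12 + y^3/3 + 7*y + 9*sin(5*y/9)/10


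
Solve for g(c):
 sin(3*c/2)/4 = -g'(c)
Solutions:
 g(c) = C1 + cos(3*c/2)/6


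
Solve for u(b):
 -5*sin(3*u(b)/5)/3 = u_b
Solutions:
 5*b/3 + 5*log(cos(3*u(b)/5) - 1)/6 - 5*log(cos(3*u(b)/5) + 1)/6 = C1


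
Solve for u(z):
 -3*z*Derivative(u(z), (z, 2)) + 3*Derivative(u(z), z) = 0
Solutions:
 u(z) = C1 + C2*z^2


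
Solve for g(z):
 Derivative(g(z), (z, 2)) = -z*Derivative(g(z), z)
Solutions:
 g(z) = C1 + C2*erf(sqrt(2)*z/2)


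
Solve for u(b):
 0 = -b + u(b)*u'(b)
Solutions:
 u(b) = -sqrt(C1 + b^2)
 u(b) = sqrt(C1 + b^2)


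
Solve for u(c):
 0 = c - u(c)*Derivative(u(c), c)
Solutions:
 u(c) = -sqrt(C1 + c^2)
 u(c) = sqrt(C1 + c^2)


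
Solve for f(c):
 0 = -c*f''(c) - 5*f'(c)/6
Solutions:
 f(c) = C1 + C2*c^(1/6)


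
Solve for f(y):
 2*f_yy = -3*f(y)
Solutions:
 f(y) = C1*sin(sqrt(6)*y/2) + C2*cos(sqrt(6)*y/2)


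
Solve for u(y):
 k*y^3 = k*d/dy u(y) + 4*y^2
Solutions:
 u(y) = C1 + y^4/4 - 4*y^3/(3*k)


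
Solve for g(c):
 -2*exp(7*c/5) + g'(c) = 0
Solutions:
 g(c) = C1 + 10*exp(7*c/5)/7


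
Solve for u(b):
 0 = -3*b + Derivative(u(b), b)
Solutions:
 u(b) = C1 + 3*b^2/2


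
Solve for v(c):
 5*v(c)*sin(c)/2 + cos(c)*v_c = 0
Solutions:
 v(c) = C1*cos(c)^(5/2)


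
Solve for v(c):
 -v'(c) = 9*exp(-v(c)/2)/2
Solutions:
 v(c) = 2*log(C1 - 9*c/4)


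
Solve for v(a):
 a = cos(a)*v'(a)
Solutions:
 v(a) = C1 + Integral(a/cos(a), a)


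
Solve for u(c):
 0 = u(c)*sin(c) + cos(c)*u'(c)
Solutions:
 u(c) = C1*cos(c)


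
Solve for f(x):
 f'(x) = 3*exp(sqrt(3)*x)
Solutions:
 f(x) = C1 + sqrt(3)*exp(sqrt(3)*x)


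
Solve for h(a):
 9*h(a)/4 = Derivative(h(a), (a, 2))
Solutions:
 h(a) = C1*exp(-3*a/2) + C2*exp(3*a/2)


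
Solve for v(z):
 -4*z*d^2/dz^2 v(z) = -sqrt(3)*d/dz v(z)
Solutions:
 v(z) = C1 + C2*z^(sqrt(3)/4 + 1)


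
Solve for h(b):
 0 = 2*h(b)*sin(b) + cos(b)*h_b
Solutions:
 h(b) = C1*cos(b)^2


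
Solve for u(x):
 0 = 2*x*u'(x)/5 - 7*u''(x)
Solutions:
 u(x) = C1 + C2*erfi(sqrt(35)*x/35)


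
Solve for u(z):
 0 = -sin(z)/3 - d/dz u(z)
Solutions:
 u(z) = C1 + cos(z)/3


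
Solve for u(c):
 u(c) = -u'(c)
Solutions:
 u(c) = C1*exp(-c)


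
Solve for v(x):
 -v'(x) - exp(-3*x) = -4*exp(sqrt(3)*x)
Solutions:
 v(x) = C1 + 4*sqrt(3)*exp(sqrt(3)*x)/3 + exp(-3*x)/3


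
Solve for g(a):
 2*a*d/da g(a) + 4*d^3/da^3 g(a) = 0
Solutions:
 g(a) = C1 + Integral(C2*airyai(-2^(2/3)*a/2) + C3*airybi(-2^(2/3)*a/2), a)


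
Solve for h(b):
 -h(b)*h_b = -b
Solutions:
 h(b) = -sqrt(C1 + b^2)
 h(b) = sqrt(C1 + b^2)


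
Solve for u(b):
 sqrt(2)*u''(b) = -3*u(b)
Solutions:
 u(b) = C1*sin(2^(3/4)*sqrt(3)*b/2) + C2*cos(2^(3/4)*sqrt(3)*b/2)


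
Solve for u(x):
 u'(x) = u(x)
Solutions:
 u(x) = C1*exp(x)


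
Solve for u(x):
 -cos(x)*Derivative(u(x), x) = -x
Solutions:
 u(x) = C1 + Integral(x/cos(x), x)


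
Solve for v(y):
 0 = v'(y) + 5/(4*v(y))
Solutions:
 v(y) = -sqrt(C1 - 10*y)/2
 v(y) = sqrt(C1 - 10*y)/2


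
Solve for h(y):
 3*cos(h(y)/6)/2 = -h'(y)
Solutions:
 3*y/2 - 3*log(sin(h(y)/6) - 1) + 3*log(sin(h(y)/6) + 1) = C1


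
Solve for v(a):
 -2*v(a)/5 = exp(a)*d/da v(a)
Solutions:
 v(a) = C1*exp(2*exp(-a)/5)


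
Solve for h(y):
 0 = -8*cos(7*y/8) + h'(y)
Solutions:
 h(y) = C1 + 64*sin(7*y/8)/7


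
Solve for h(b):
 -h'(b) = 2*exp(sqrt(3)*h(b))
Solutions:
 h(b) = sqrt(3)*(2*log(1/(C1 + 2*b)) - log(3))/6


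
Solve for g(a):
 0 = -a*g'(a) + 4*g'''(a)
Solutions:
 g(a) = C1 + Integral(C2*airyai(2^(1/3)*a/2) + C3*airybi(2^(1/3)*a/2), a)


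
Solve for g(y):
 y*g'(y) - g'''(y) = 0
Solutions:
 g(y) = C1 + Integral(C2*airyai(y) + C3*airybi(y), y)


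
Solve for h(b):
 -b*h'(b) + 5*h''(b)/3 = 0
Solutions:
 h(b) = C1 + C2*erfi(sqrt(30)*b/10)


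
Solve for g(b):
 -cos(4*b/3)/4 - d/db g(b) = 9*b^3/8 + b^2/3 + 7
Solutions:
 g(b) = C1 - 9*b^4/32 - b^3/9 - 7*b - 3*sin(4*b/3)/16


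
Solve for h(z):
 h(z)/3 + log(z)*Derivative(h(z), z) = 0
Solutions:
 h(z) = C1*exp(-li(z)/3)


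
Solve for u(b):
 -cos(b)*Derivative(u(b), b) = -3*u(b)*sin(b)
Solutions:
 u(b) = C1/cos(b)^3


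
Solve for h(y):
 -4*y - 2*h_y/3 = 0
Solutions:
 h(y) = C1 - 3*y^2


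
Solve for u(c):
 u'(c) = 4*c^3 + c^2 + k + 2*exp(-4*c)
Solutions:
 u(c) = C1 + c^4 + c^3/3 + c*k - exp(-4*c)/2


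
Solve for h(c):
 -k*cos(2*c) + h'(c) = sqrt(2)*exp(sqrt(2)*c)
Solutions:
 h(c) = C1 + k*sin(2*c)/2 + exp(sqrt(2)*c)


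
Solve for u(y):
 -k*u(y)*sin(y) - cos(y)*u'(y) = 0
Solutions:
 u(y) = C1*exp(k*log(cos(y)))


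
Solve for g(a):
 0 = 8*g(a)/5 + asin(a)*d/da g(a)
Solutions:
 g(a) = C1*exp(-8*Integral(1/asin(a), a)/5)


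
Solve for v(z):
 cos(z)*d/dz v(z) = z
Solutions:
 v(z) = C1 + Integral(z/cos(z), z)


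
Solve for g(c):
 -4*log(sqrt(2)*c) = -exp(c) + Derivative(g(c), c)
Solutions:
 g(c) = C1 - 4*c*log(c) + 2*c*(2 - log(2)) + exp(c)


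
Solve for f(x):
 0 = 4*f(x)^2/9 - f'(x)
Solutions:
 f(x) = -9/(C1 + 4*x)


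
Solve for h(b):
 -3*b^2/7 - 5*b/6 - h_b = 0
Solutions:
 h(b) = C1 - b^3/7 - 5*b^2/12


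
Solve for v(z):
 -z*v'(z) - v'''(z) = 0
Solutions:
 v(z) = C1 + Integral(C2*airyai(-z) + C3*airybi(-z), z)


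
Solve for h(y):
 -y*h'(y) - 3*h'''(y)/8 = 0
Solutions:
 h(y) = C1 + Integral(C2*airyai(-2*3^(2/3)*y/3) + C3*airybi(-2*3^(2/3)*y/3), y)


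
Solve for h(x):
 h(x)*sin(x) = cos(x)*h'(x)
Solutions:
 h(x) = C1/cos(x)


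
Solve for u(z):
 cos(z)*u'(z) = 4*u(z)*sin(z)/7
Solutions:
 u(z) = C1/cos(z)^(4/7)


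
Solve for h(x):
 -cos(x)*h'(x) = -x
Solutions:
 h(x) = C1 + Integral(x/cos(x), x)


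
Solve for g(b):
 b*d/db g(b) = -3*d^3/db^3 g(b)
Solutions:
 g(b) = C1 + Integral(C2*airyai(-3^(2/3)*b/3) + C3*airybi(-3^(2/3)*b/3), b)


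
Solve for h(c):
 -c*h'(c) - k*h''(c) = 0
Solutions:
 h(c) = C1 + C2*sqrt(k)*erf(sqrt(2)*c*sqrt(1/k)/2)


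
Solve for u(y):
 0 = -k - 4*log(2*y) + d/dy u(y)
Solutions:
 u(y) = C1 + k*y + 4*y*log(y) - 4*y + y*log(16)


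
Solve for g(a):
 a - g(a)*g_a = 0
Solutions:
 g(a) = -sqrt(C1 + a^2)
 g(a) = sqrt(C1 + a^2)


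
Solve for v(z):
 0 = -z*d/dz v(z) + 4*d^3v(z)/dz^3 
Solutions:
 v(z) = C1 + Integral(C2*airyai(2^(1/3)*z/2) + C3*airybi(2^(1/3)*z/2), z)


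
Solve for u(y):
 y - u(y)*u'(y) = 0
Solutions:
 u(y) = -sqrt(C1 + y^2)
 u(y) = sqrt(C1 + y^2)


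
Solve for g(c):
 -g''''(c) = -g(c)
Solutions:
 g(c) = C1*exp(-c) + C2*exp(c) + C3*sin(c) + C4*cos(c)


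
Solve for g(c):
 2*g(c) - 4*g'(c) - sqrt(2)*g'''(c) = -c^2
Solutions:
 g(c) = C1*exp(-c*(-4*2^(5/6)*3^(2/3)/(9*sqrt(2) + sqrt(6)*sqrt(27 + 32*sqrt(2)))^(1/3) + 12^(1/3)*(9*sqrt(2) + sqrt(6)*sqrt(27 + 32*sqrt(2)))^(1/3))/12)*sin(3^(1/6)*c*(2^(5/6)/(9*sqrt(2) + sqrt(6)*sqrt(27 + 32*sqrt(2)))^(1/3) + 6^(2/3)*(9*sqrt(2) + sqrt(6)*sqrt(27 + 32*sqrt(2)))^(1/3)/12)) + C2*exp(-c*(-4*2^(5/6)*3^(2/3)/(9*sqrt(2) + sqrt(6)*sqrt(27 + 32*sqrt(2)))^(1/3) + 12^(1/3)*(9*sqrt(2) + sqrt(6)*sqrt(27 + 32*sqrt(2)))^(1/3))/12)*cos(3^(1/6)*c*(2^(5/6)/(9*sqrt(2) + sqrt(6)*sqrt(27 + 32*sqrt(2)))^(1/3) + 6^(2/3)*(9*sqrt(2) + sqrt(6)*sqrt(27 + 32*sqrt(2)))^(1/3)/12)) + C3*exp(c*(-4*2^(5/6)*3^(2/3)/(9*sqrt(2) + sqrt(6)*sqrt(27 + 32*sqrt(2)))^(1/3) + 12^(1/3)*(9*sqrt(2) + sqrt(6)*sqrt(27 + 32*sqrt(2)))^(1/3))/6) - c^2/2 - 2*c - 4
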